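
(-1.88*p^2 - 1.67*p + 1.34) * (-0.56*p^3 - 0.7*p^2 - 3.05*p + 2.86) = 1.0528*p^5 + 2.2512*p^4 + 6.1526*p^3 - 1.2213*p^2 - 8.8632*p + 3.8324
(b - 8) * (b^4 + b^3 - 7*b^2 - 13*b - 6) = b^5 - 7*b^4 - 15*b^3 + 43*b^2 + 98*b + 48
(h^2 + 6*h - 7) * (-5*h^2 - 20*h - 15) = -5*h^4 - 50*h^3 - 100*h^2 + 50*h + 105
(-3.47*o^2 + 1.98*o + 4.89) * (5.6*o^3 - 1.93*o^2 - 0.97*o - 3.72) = -19.432*o^5 + 17.7851*o^4 + 26.9285*o^3 + 1.5501*o^2 - 12.1089*o - 18.1908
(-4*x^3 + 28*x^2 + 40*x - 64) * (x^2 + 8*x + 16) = -4*x^5 - 4*x^4 + 200*x^3 + 704*x^2 + 128*x - 1024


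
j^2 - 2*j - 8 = (j - 4)*(j + 2)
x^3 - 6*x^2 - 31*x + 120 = (x - 8)*(x - 3)*(x + 5)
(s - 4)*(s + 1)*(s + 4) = s^3 + s^2 - 16*s - 16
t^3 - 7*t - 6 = (t - 3)*(t + 1)*(t + 2)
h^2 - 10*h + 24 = (h - 6)*(h - 4)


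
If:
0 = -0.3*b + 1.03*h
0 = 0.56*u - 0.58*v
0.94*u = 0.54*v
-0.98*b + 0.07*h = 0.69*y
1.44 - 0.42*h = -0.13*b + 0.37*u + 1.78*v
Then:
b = -187.75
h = -54.68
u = 0.00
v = 0.00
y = 261.11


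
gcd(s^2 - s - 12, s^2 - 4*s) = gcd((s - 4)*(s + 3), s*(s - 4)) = s - 4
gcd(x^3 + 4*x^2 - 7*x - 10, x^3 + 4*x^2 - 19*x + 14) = x - 2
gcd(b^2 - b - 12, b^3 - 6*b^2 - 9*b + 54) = b + 3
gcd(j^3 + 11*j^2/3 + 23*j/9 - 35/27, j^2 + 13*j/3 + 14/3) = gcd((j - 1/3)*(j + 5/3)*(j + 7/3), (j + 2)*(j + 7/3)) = j + 7/3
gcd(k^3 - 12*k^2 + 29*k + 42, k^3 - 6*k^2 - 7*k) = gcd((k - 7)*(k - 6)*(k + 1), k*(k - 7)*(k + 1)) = k^2 - 6*k - 7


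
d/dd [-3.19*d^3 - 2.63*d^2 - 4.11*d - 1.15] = -9.57*d^2 - 5.26*d - 4.11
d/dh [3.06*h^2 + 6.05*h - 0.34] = 6.12*h + 6.05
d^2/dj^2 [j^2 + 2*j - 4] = 2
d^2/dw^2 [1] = 0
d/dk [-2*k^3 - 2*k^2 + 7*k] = -6*k^2 - 4*k + 7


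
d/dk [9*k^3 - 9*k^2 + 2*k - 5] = 27*k^2 - 18*k + 2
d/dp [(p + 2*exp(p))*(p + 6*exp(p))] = 8*p*exp(p) + 2*p + 24*exp(2*p) + 8*exp(p)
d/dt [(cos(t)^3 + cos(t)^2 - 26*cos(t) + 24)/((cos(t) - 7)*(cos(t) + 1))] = (-cos(t)^4 + 12*cos(t)^3 + cos(t)^2 + 62*cos(t) - 326)*sin(t)/((cos(t) - 7)^2*(cos(t) + 1)^2)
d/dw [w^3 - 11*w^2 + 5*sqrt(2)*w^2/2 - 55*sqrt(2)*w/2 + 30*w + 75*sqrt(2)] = 3*w^2 - 22*w + 5*sqrt(2)*w - 55*sqrt(2)/2 + 30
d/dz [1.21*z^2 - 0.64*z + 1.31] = 2.42*z - 0.64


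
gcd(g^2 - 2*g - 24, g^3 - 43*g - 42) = 1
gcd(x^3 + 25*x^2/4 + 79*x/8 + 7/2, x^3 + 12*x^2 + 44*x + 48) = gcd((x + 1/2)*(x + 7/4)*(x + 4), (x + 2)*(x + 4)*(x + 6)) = x + 4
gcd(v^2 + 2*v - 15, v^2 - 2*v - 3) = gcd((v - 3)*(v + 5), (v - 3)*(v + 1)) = v - 3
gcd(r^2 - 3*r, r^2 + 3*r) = r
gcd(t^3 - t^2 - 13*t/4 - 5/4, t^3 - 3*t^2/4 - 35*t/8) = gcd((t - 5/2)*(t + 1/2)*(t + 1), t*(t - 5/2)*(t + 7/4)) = t - 5/2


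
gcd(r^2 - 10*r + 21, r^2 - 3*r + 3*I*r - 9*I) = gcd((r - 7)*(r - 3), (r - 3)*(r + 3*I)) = r - 3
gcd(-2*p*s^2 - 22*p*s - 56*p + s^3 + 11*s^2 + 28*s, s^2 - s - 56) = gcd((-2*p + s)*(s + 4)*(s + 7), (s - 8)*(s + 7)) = s + 7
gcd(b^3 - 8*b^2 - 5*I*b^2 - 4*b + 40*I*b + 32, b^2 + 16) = b - 4*I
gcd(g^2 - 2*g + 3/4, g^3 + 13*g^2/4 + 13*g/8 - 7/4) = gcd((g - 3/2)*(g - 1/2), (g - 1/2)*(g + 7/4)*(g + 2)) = g - 1/2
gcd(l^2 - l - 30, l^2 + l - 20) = l + 5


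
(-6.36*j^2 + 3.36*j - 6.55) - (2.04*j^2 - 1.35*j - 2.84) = -8.4*j^2 + 4.71*j - 3.71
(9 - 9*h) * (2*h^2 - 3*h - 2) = -18*h^3 + 45*h^2 - 9*h - 18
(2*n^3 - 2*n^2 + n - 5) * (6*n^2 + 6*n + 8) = 12*n^5 + 10*n^3 - 40*n^2 - 22*n - 40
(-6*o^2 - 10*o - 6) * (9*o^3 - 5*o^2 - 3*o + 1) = -54*o^5 - 60*o^4 + 14*o^3 + 54*o^2 + 8*o - 6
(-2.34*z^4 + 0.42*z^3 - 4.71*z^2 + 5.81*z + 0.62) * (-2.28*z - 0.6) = 5.3352*z^5 + 0.4464*z^4 + 10.4868*z^3 - 10.4208*z^2 - 4.8996*z - 0.372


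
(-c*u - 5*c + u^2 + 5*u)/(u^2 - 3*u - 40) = (-c + u)/(u - 8)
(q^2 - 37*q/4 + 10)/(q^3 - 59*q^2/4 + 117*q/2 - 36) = (4*q - 5)/(4*q^2 - 27*q + 18)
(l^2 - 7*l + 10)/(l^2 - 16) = (l^2 - 7*l + 10)/(l^2 - 16)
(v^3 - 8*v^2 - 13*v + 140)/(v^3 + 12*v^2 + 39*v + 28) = (v^2 - 12*v + 35)/(v^2 + 8*v + 7)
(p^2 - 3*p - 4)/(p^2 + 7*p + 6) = (p - 4)/(p + 6)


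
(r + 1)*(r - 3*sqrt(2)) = r^2 - 3*sqrt(2)*r + r - 3*sqrt(2)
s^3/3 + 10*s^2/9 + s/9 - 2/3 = (s/3 + 1/3)*(s - 2/3)*(s + 3)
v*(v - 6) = v^2 - 6*v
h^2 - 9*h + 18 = (h - 6)*(h - 3)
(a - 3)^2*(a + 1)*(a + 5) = a^4 - 22*a^2 + 24*a + 45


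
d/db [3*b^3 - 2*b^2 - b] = 9*b^2 - 4*b - 1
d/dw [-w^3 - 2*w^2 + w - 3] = -3*w^2 - 4*w + 1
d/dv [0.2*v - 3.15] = 0.200000000000000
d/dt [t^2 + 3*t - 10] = 2*t + 3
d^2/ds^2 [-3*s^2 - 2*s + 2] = -6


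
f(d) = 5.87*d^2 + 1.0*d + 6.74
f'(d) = 11.74*d + 1.0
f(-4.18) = 105.12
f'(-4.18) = -48.07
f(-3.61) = 79.63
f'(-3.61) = -41.38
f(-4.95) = 145.62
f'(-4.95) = -57.11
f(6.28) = 244.52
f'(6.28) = 74.73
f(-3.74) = 85.11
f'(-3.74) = -42.91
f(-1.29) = 15.22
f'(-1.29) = -14.14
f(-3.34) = 68.88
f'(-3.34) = -38.21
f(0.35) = 7.81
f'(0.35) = 5.11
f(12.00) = 864.02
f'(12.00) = 141.88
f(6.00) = 224.06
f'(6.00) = 71.44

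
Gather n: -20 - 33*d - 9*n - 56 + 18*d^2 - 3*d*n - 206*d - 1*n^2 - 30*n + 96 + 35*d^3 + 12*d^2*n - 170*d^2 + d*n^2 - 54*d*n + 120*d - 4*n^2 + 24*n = 35*d^3 - 152*d^2 - 119*d + n^2*(d - 5) + n*(12*d^2 - 57*d - 15) + 20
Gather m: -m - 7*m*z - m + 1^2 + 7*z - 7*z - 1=m*(-7*z - 2)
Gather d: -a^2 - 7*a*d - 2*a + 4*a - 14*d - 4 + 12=-a^2 + 2*a + d*(-7*a - 14) + 8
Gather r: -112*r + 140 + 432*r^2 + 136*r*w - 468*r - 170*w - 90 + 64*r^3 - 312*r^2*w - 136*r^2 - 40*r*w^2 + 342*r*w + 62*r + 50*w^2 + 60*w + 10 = 64*r^3 + r^2*(296 - 312*w) + r*(-40*w^2 + 478*w - 518) + 50*w^2 - 110*w + 60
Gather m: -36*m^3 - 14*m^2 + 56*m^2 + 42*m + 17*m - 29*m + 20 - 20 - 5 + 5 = -36*m^3 + 42*m^2 + 30*m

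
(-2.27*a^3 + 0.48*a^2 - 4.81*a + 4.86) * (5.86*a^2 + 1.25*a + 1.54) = -13.3022*a^5 - 0.0246999999999997*a^4 - 31.0824*a^3 + 23.2063*a^2 - 1.3324*a + 7.4844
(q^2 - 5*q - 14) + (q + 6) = q^2 - 4*q - 8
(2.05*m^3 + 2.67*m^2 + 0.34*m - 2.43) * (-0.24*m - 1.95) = -0.492*m^4 - 4.6383*m^3 - 5.2881*m^2 - 0.0798*m + 4.7385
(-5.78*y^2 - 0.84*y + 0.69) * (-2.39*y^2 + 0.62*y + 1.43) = 13.8142*y^4 - 1.576*y^3 - 10.4353*y^2 - 0.7734*y + 0.9867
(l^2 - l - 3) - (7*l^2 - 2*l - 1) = -6*l^2 + l - 2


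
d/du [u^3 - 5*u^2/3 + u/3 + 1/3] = 3*u^2 - 10*u/3 + 1/3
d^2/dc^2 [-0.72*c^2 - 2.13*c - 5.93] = -1.44000000000000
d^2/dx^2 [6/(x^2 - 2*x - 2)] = 12*(x^2 - 2*x - 4*(x - 1)^2 - 2)/(-x^2 + 2*x + 2)^3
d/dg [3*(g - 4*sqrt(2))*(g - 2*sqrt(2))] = 6*g - 18*sqrt(2)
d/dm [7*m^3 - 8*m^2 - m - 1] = 21*m^2 - 16*m - 1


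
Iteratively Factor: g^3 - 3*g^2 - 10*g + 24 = (g - 2)*(g^2 - g - 12) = (g - 2)*(g + 3)*(g - 4)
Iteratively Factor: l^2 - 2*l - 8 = (l + 2)*(l - 4)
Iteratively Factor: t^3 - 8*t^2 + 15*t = (t - 3)*(t^2 - 5*t) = t*(t - 3)*(t - 5)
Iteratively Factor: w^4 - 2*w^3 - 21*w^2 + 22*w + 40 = (w + 4)*(w^3 - 6*w^2 + 3*w + 10) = (w + 1)*(w + 4)*(w^2 - 7*w + 10) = (w - 5)*(w + 1)*(w + 4)*(w - 2)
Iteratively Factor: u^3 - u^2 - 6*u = (u + 2)*(u^2 - 3*u) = (u - 3)*(u + 2)*(u)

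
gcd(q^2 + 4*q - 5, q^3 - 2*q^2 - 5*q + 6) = q - 1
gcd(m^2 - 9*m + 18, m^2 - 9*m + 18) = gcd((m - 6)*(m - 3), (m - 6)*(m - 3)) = m^2 - 9*m + 18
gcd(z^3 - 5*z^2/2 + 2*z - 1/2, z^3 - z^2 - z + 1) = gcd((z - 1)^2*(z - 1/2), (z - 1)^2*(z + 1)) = z^2 - 2*z + 1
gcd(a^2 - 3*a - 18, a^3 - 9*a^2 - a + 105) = a + 3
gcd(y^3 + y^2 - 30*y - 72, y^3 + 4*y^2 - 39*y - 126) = y^2 - 3*y - 18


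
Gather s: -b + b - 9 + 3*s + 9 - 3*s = 0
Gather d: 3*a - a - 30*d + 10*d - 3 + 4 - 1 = 2*a - 20*d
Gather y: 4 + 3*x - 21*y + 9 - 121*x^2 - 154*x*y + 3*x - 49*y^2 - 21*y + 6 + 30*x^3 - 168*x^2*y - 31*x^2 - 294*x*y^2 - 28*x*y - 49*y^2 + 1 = 30*x^3 - 152*x^2 + 6*x + y^2*(-294*x - 98) + y*(-168*x^2 - 182*x - 42) + 20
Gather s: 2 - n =2 - n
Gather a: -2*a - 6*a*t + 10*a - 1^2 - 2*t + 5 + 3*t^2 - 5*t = a*(8 - 6*t) + 3*t^2 - 7*t + 4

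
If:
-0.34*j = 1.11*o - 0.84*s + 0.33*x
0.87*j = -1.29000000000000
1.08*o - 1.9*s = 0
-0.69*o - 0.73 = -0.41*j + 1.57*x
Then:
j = -1.48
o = 1.61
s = 0.92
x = -1.56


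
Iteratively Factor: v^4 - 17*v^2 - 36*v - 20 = (v - 5)*(v^3 + 5*v^2 + 8*v + 4) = (v - 5)*(v + 2)*(v^2 + 3*v + 2) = (v - 5)*(v + 1)*(v + 2)*(v + 2)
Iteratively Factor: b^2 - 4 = (b - 2)*(b + 2)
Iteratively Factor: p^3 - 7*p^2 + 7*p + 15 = (p - 5)*(p^2 - 2*p - 3) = (p - 5)*(p - 3)*(p + 1)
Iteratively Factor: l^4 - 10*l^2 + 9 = (l + 3)*(l^3 - 3*l^2 - l + 3) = (l - 1)*(l + 3)*(l^2 - 2*l - 3) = (l - 3)*(l - 1)*(l + 3)*(l + 1)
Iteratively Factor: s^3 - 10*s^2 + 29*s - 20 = (s - 4)*(s^2 - 6*s + 5) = (s - 4)*(s - 1)*(s - 5)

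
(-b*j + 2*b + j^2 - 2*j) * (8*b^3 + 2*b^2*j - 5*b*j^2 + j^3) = -8*b^4*j + 16*b^4 + 6*b^3*j^2 - 12*b^3*j + 7*b^2*j^3 - 14*b^2*j^2 - 6*b*j^4 + 12*b*j^3 + j^5 - 2*j^4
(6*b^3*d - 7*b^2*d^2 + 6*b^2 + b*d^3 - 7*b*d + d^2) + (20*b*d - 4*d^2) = 6*b^3*d - 7*b^2*d^2 + 6*b^2 + b*d^3 + 13*b*d - 3*d^2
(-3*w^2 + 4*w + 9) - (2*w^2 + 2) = -5*w^2 + 4*w + 7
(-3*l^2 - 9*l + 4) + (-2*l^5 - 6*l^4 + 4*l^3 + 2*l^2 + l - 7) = -2*l^5 - 6*l^4 + 4*l^3 - l^2 - 8*l - 3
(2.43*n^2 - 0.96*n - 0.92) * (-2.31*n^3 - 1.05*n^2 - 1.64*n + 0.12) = -5.6133*n^5 - 0.3339*n^4 - 0.852*n^3 + 2.832*n^2 + 1.3936*n - 0.1104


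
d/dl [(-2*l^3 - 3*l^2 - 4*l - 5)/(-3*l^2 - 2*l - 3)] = 2*(3*l^4 + 4*l^3 + 6*l^2 - 6*l + 1)/(9*l^4 + 12*l^3 + 22*l^2 + 12*l + 9)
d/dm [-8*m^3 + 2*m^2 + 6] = 4*m*(1 - 6*m)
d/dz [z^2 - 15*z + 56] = 2*z - 15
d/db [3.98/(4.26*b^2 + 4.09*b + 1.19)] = (-33.9096*b - 16.2782)/(4.26*b^2 + 4.09*b + 1.19)^2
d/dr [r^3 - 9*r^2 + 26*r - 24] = 3*r^2 - 18*r + 26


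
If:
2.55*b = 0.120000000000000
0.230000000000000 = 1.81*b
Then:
No Solution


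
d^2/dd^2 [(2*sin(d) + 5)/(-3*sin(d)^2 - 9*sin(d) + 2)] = (18*sin(d)^5 + 126*sin(d)^4 + 441*sin(d)^3 + 291*sin(d)^2 - 784*sin(d) - 942)/(3*sin(d)^2 + 9*sin(d) - 2)^3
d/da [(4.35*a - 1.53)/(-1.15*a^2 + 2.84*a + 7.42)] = (5.0025*a^2 - 3.519*a + 36.6222)/(1.3225*a^4 - 6.532*a^3 - 9.0004*a^2 + 42.1456*a + 55.0564)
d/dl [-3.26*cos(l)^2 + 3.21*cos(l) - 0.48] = (6.52*cos(l) - 3.21)*sin(l)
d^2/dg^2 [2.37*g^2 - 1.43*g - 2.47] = 4.74000000000000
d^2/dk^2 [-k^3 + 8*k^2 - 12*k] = 16 - 6*k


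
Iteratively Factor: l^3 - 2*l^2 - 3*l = (l + 1)*(l^2 - 3*l) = l*(l + 1)*(l - 3)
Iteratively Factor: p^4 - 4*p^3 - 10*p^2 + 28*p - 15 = (p - 5)*(p^3 + p^2 - 5*p + 3) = (p - 5)*(p + 3)*(p^2 - 2*p + 1) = (p - 5)*(p - 1)*(p + 3)*(p - 1)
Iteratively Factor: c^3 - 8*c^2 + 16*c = (c)*(c^2 - 8*c + 16) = c*(c - 4)*(c - 4)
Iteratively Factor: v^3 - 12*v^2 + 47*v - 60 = (v - 4)*(v^2 - 8*v + 15) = (v - 5)*(v - 4)*(v - 3)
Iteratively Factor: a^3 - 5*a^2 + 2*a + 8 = (a - 2)*(a^2 - 3*a - 4) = (a - 2)*(a + 1)*(a - 4)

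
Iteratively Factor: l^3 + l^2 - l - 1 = (l - 1)*(l^2 + 2*l + 1) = (l - 1)*(l + 1)*(l + 1)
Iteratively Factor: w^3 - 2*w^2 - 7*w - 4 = (w - 4)*(w^2 + 2*w + 1) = (w - 4)*(w + 1)*(w + 1)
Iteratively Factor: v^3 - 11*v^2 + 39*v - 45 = (v - 5)*(v^2 - 6*v + 9) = (v - 5)*(v - 3)*(v - 3)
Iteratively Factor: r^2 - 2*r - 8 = (r + 2)*(r - 4)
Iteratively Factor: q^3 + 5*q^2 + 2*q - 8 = (q - 1)*(q^2 + 6*q + 8) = (q - 1)*(q + 4)*(q + 2)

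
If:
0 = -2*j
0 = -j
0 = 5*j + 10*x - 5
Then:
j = 0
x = 1/2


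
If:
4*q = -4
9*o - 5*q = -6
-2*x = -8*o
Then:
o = -11/9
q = -1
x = -44/9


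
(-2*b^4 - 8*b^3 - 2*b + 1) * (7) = -14*b^4 - 56*b^3 - 14*b + 7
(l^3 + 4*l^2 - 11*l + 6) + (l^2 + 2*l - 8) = l^3 + 5*l^2 - 9*l - 2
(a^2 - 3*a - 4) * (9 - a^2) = -a^4 + 3*a^3 + 13*a^2 - 27*a - 36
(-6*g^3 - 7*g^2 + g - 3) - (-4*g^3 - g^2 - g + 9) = -2*g^3 - 6*g^2 + 2*g - 12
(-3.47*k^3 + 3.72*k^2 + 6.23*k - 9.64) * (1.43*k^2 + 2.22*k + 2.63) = -4.9621*k^5 - 2.3838*k^4 + 8.0412*k^3 + 9.829*k^2 - 5.0159*k - 25.3532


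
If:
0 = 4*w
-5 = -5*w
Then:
No Solution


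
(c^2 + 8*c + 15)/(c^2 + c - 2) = (c^2 + 8*c + 15)/(c^2 + c - 2)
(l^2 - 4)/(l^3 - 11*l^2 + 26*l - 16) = (l + 2)/(l^2 - 9*l + 8)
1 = 1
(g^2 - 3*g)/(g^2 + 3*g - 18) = g/(g + 6)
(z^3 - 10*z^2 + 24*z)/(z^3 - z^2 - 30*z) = (z - 4)/(z + 5)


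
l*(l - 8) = l^2 - 8*l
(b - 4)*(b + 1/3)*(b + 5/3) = b^3 - 2*b^2 - 67*b/9 - 20/9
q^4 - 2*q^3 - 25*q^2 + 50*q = q*(q - 5)*(q - 2)*(q + 5)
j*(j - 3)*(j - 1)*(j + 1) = j^4 - 3*j^3 - j^2 + 3*j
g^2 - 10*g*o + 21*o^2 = (g - 7*o)*(g - 3*o)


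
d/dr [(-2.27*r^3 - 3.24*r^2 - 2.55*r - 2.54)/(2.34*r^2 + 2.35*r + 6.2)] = (-5.3118*r^4 - 10.669*r^3 - 43.869*r^2 - 28.2888*r - 9.841)/(5.4756*r^4 + 10.998*r^3 + 34.5385*r^2 + 29.14*r + 38.44)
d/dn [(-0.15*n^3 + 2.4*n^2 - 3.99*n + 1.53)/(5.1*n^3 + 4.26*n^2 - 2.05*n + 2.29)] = (4.44089209850063e-16*n^5 - 12.879*n^4 + 41.313*n^3 - 12.3621*n^2 - 2.0436*n - 6.0006)/(26.01*n^6 + 43.452*n^5 - 2.7624*n^4 + 5.892*n^3 + 23.7133*n^2 - 9.389*n + 5.2441)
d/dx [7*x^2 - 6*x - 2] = 14*x - 6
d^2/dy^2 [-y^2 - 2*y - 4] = -2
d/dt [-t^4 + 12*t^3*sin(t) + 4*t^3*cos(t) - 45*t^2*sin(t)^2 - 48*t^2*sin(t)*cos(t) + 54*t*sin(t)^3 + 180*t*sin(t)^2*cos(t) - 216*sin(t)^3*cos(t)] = -4*t^3*sin(t) + 12*t^3*cos(t) - 4*t^3 + 96*t^2*sin(t)^2 - 90*t^2*sin(t)*cos(t) + 36*t^2*sin(t) + 12*t^2*cos(t) - 48*t^2 - 540*t*sin(t)^3 + 162*t*sin(t)^2*cos(t) - 90*t*sin(t)^2 - 96*t*sin(t)*cos(t) + 360*t*sin(t) + 864*sin(t)^4 + 54*sin(t)^3 + 180*sin(t)^2*cos(t) - 648*sin(t)^2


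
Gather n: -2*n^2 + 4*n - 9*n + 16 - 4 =-2*n^2 - 5*n + 12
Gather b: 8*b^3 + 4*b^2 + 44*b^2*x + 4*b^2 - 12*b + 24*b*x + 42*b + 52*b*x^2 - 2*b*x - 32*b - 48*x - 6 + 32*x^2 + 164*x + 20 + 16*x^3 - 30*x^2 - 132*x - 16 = 8*b^3 + b^2*(44*x + 8) + b*(52*x^2 + 22*x - 2) + 16*x^3 + 2*x^2 - 16*x - 2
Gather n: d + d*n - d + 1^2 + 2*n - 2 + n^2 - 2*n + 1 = d*n + n^2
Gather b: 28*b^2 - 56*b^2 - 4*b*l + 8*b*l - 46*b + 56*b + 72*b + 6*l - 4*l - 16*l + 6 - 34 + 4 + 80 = -28*b^2 + b*(4*l + 82) - 14*l + 56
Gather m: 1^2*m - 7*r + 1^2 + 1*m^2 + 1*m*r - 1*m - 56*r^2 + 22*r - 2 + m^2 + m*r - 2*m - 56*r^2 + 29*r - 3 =2*m^2 + m*(2*r - 2) - 112*r^2 + 44*r - 4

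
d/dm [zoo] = 0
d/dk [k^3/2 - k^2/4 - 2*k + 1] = 3*k^2/2 - k/2 - 2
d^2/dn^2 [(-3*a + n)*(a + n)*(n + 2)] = -4*a + 6*n + 4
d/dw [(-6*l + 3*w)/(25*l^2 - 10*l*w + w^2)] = 3*(-l - w)/(-125*l^3 + 75*l^2*w - 15*l*w^2 + w^3)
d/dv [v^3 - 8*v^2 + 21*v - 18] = 3*v^2 - 16*v + 21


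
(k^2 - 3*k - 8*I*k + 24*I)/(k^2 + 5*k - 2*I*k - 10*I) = (k^2 - k*(3 + 8*I) + 24*I)/(k^2 + k*(5 - 2*I) - 10*I)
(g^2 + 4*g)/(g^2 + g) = (g + 4)/(g + 1)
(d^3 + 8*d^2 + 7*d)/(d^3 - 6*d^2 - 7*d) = (d + 7)/(d - 7)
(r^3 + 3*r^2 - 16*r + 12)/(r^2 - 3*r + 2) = r + 6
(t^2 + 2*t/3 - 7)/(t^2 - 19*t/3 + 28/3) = (t + 3)/(t - 4)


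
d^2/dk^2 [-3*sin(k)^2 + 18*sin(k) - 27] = -18*sin(k) - 6*cos(2*k)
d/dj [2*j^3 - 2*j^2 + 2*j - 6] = 6*j^2 - 4*j + 2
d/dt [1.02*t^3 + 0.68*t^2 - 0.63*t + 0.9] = 3.06*t^2 + 1.36*t - 0.63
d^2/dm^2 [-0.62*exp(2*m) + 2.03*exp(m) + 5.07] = (2.03 - 2.48*exp(m))*exp(m)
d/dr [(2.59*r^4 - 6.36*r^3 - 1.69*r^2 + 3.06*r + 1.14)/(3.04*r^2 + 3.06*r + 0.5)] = (15.7472*r^5 + 4.4418*r^4 - 33.7432*r^3 - 24.0138*r^2 - 8.6212*r - 1.9584)/(9.2416*r^4 + 18.6048*r^3 + 12.4036*r^2 + 3.06*r + 0.25)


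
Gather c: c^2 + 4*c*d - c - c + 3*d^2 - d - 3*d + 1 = c^2 + c*(4*d - 2) + 3*d^2 - 4*d + 1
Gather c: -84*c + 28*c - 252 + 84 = -56*c - 168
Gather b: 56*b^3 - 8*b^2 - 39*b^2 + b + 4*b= 56*b^3 - 47*b^2 + 5*b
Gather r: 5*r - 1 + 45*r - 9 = 50*r - 10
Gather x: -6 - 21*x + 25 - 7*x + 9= 28 - 28*x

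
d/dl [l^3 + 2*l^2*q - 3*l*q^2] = 3*l^2 + 4*l*q - 3*q^2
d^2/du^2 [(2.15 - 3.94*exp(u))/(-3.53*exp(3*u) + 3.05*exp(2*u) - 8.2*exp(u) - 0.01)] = (196.383784*exp(6*u) - 368.378445*exp(5*u) - 164.909385*exp(4*u) - 107.737966*exp(3*u) + 162.718575*exp(2*u) - 145.15138*exp(u) + 0.176694)*exp(u)/(43.986977*exp(9*u) - 114.017235*exp(8*u) + 405.051615*exp(7*u) - 557.710598*exp(6*u) + 940.26711*exp(5*u) - 613.230165*exp(4*u) + 549.868459*exp(3*u) + 2.016285*exp(2*u) + 0.00246*exp(u) + 1.0e-6)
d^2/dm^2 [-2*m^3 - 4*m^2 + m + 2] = -12*m - 8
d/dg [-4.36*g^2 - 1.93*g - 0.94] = -8.72*g - 1.93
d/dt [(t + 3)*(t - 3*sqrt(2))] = 2*t - 3*sqrt(2) + 3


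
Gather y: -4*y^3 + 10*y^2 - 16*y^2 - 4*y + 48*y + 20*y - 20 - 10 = -4*y^3 - 6*y^2 + 64*y - 30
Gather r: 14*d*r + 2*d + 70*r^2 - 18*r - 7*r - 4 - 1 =2*d + 70*r^2 + r*(14*d - 25) - 5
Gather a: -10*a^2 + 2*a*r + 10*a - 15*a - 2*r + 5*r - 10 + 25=-10*a^2 + a*(2*r - 5) + 3*r + 15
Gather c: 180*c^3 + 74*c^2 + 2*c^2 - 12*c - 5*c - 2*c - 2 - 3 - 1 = 180*c^3 + 76*c^2 - 19*c - 6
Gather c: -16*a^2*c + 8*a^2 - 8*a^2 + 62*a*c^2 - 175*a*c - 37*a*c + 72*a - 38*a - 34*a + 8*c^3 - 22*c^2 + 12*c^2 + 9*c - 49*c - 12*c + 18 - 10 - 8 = 8*c^3 + c^2*(62*a - 10) + c*(-16*a^2 - 212*a - 52)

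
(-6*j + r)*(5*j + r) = -30*j^2 - j*r + r^2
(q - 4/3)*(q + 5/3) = q^2 + q/3 - 20/9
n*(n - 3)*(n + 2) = n^3 - n^2 - 6*n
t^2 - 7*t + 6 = (t - 6)*(t - 1)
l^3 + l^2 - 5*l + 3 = (l - 1)^2*(l + 3)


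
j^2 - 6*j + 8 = (j - 4)*(j - 2)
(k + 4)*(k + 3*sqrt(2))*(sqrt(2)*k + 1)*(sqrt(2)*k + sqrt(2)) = 2*k^4 + 7*sqrt(2)*k^3 + 10*k^3 + 14*k^2 + 35*sqrt(2)*k^2 + 30*k + 28*sqrt(2)*k + 24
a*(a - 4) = a^2 - 4*a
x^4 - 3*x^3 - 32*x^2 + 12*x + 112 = (x - 7)*(x - 2)*(x + 2)*(x + 4)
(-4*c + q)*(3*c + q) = -12*c^2 - c*q + q^2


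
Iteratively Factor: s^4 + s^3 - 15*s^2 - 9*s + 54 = (s + 3)*(s^3 - 2*s^2 - 9*s + 18) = (s - 2)*(s + 3)*(s^2 - 9) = (s - 3)*(s - 2)*(s + 3)*(s + 3)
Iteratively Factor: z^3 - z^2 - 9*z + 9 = (z - 1)*(z^2 - 9) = (z - 1)*(z + 3)*(z - 3)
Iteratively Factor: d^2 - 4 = (d + 2)*(d - 2)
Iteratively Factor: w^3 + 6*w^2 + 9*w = (w + 3)*(w^2 + 3*w) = (w + 3)^2*(w)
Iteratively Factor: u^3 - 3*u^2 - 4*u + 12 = (u - 3)*(u^2 - 4) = (u - 3)*(u - 2)*(u + 2)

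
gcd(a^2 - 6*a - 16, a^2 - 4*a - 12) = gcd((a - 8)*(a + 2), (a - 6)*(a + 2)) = a + 2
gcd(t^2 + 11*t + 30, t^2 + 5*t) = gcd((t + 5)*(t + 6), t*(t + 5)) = t + 5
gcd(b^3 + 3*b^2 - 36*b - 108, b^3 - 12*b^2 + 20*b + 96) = b - 6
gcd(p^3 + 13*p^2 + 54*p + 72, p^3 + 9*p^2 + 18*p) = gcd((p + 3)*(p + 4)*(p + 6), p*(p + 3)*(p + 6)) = p^2 + 9*p + 18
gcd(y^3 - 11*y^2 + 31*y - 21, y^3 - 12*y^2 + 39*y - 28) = y^2 - 8*y + 7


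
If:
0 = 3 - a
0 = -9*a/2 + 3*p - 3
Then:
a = 3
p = 11/2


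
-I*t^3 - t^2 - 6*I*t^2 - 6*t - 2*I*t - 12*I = (t + 6)*(t - 2*I)*(-I*t + 1)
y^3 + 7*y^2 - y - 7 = (y - 1)*(y + 1)*(y + 7)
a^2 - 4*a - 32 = (a - 8)*(a + 4)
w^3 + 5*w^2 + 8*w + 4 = (w + 1)*(w + 2)^2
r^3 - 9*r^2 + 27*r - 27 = (r - 3)^3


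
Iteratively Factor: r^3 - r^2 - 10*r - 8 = (r + 2)*(r^2 - 3*r - 4) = (r - 4)*(r + 2)*(r + 1)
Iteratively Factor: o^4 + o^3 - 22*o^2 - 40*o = (o - 5)*(o^3 + 6*o^2 + 8*o) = (o - 5)*(o + 2)*(o^2 + 4*o) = (o - 5)*(o + 2)*(o + 4)*(o)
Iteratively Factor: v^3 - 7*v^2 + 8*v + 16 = (v - 4)*(v^2 - 3*v - 4) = (v - 4)^2*(v + 1)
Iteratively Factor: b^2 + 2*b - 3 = (b - 1)*(b + 3)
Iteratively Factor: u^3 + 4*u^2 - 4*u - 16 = (u + 4)*(u^2 - 4) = (u + 2)*(u + 4)*(u - 2)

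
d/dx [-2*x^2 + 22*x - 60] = 22 - 4*x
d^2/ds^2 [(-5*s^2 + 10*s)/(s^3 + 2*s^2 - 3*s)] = 10*(-s^3 + 6*s^2 + 3*s + 8)/(s^6 + 6*s^5 + 3*s^4 - 28*s^3 - 9*s^2 + 54*s - 27)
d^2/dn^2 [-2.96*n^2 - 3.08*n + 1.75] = -5.92000000000000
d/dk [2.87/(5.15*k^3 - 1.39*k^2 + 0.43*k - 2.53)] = (-44.3415*k^2 + 7.9786*k - 1.2341)/(5.15*k^3 - 1.39*k^2 + 0.43*k - 2.53)^2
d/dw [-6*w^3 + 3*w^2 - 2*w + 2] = -18*w^2 + 6*w - 2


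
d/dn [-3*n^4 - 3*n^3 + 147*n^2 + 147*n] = -12*n^3 - 9*n^2 + 294*n + 147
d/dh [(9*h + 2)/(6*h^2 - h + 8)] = (54*h^2 - 9*h - (9*h + 2)*(12*h - 1) + 72)/(6*h^2 - h + 8)^2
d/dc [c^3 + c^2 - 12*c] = 3*c^2 + 2*c - 12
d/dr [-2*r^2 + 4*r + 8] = 4 - 4*r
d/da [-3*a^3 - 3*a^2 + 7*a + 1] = -9*a^2 - 6*a + 7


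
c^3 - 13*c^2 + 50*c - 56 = (c - 7)*(c - 4)*(c - 2)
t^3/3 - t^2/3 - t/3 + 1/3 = (t/3 + 1/3)*(t - 1)^2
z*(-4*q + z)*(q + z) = -4*q^2*z - 3*q*z^2 + z^3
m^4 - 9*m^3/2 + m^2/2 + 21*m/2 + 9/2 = (m - 3)^2*(m + 1/2)*(m + 1)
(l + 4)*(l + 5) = l^2 + 9*l + 20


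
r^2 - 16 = (r - 4)*(r + 4)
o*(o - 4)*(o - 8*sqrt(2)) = o^3 - 8*sqrt(2)*o^2 - 4*o^2 + 32*sqrt(2)*o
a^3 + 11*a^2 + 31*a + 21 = (a + 1)*(a + 3)*(a + 7)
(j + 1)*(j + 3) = j^2 + 4*j + 3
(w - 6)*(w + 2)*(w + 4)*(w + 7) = w^4 + 7*w^3 - 28*w^2 - 244*w - 336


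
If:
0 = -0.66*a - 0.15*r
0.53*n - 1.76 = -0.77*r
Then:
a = -0.227272727272727*r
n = 3.32075471698113 - 1.45283018867925*r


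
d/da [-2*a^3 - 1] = -6*a^2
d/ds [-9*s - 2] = -9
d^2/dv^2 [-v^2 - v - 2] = -2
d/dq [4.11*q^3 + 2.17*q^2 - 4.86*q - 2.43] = 12.33*q^2 + 4.34*q - 4.86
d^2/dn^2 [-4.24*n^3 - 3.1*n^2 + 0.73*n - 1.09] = -25.44*n - 6.2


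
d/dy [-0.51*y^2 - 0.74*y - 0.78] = -1.02*y - 0.74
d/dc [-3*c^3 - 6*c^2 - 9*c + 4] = -9*c^2 - 12*c - 9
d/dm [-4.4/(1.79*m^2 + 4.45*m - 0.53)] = (15.752*m + 19.58)/(1.79*m^2 + 4.45*m - 0.53)^2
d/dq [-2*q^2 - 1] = -4*q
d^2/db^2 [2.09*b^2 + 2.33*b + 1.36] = 4.18000000000000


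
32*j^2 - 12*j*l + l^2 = (-8*j + l)*(-4*j + l)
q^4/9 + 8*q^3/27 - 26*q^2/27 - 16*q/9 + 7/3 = (q/3 + 1)^2*(q - 7/3)*(q - 1)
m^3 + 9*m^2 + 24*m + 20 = (m + 2)^2*(m + 5)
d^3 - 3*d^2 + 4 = (d - 2)^2*(d + 1)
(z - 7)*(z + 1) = z^2 - 6*z - 7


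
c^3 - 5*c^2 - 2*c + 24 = (c - 4)*(c - 3)*(c + 2)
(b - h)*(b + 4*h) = b^2 + 3*b*h - 4*h^2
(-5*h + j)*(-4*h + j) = 20*h^2 - 9*h*j + j^2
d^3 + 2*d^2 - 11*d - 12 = (d - 3)*(d + 1)*(d + 4)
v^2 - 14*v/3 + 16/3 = (v - 8/3)*(v - 2)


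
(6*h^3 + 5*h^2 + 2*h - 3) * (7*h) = 42*h^4 + 35*h^3 + 14*h^2 - 21*h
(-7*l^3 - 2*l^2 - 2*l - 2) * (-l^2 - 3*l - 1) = 7*l^5 + 23*l^4 + 15*l^3 + 10*l^2 + 8*l + 2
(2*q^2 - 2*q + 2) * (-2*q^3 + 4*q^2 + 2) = -4*q^5 + 12*q^4 - 12*q^3 + 12*q^2 - 4*q + 4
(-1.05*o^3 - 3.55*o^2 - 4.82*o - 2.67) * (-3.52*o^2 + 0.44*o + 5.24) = 3.696*o^5 + 12.034*o^4 + 9.9024*o^3 - 11.3244*o^2 - 26.4316*o - 13.9908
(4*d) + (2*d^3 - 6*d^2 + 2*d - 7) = 2*d^3 - 6*d^2 + 6*d - 7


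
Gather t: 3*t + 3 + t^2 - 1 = t^2 + 3*t + 2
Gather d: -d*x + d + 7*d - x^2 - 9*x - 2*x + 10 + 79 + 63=d*(8 - x) - x^2 - 11*x + 152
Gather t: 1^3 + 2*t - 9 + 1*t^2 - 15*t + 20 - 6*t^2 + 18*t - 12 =-5*t^2 + 5*t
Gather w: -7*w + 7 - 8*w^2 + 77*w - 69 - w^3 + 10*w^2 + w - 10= -w^3 + 2*w^2 + 71*w - 72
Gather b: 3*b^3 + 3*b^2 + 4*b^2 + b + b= 3*b^3 + 7*b^2 + 2*b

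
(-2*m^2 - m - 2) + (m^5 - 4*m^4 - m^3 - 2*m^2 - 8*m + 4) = m^5 - 4*m^4 - m^3 - 4*m^2 - 9*m + 2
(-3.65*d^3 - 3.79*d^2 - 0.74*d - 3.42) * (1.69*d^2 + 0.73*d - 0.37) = -6.1685*d^5 - 9.0696*d^4 - 2.6668*d^3 - 4.9177*d^2 - 2.2228*d + 1.2654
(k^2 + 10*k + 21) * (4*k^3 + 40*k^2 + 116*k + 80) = 4*k^5 + 80*k^4 + 600*k^3 + 2080*k^2 + 3236*k + 1680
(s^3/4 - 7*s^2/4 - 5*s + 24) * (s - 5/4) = s^4/4 - 33*s^3/16 - 45*s^2/16 + 121*s/4 - 30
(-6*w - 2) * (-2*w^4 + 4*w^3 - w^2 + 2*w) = 12*w^5 - 20*w^4 - 2*w^3 - 10*w^2 - 4*w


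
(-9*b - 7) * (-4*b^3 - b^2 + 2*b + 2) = 36*b^4 + 37*b^3 - 11*b^2 - 32*b - 14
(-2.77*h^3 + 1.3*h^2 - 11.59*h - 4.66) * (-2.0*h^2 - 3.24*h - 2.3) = 5.54*h^5 + 6.3748*h^4 + 25.339*h^3 + 43.8816*h^2 + 41.7554*h + 10.718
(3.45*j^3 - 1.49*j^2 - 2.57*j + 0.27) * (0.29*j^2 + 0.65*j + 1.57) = 1.0005*j^5 + 1.8104*j^4 + 3.7027*j^3 - 3.9315*j^2 - 3.8594*j + 0.4239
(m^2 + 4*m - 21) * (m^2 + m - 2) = m^4 + 5*m^3 - 19*m^2 - 29*m + 42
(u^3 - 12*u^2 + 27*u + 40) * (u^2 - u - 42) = u^5 - 13*u^4 - 3*u^3 + 517*u^2 - 1174*u - 1680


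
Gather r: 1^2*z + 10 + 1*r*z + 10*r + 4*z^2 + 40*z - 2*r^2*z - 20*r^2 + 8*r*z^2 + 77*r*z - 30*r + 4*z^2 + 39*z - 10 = r^2*(-2*z - 20) + r*(8*z^2 + 78*z - 20) + 8*z^2 + 80*z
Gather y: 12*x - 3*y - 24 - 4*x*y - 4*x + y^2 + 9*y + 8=8*x + y^2 + y*(6 - 4*x) - 16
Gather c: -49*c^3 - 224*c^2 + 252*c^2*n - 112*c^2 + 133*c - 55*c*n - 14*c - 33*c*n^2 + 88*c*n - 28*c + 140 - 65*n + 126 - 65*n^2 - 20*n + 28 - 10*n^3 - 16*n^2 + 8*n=-49*c^3 + c^2*(252*n - 336) + c*(-33*n^2 + 33*n + 91) - 10*n^3 - 81*n^2 - 77*n + 294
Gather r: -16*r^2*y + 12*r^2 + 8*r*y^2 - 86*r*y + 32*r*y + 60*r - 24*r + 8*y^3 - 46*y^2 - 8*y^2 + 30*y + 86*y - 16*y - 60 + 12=r^2*(12 - 16*y) + r*(8*y^2 - 54*y + 36) + 8*y^3 - 54*y^2 + 100*y - 48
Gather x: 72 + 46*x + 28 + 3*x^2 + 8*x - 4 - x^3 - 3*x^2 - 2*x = -x^3 + 52*x + 96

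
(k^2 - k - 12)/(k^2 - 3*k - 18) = (k - 4)/(k - 6)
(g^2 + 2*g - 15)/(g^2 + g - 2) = (g^2 + 2*g - 15)/(g^2 + g - 2)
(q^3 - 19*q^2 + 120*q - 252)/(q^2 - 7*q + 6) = (q^2 - 13*q + 42)/(q - 1)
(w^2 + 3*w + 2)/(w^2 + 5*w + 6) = (w + 1)/(w + 3)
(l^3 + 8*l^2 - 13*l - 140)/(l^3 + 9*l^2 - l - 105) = (l - 4)/(l - 3)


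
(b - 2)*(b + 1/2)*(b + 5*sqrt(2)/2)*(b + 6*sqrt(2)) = b^4 - 3*b^3/2 + 17*sqrt(2)*b^3/2 - 51*sqrt(2)*b^2/4 + 29*b^2 - 45*b - 17*sqrt(2)*b/2 - 30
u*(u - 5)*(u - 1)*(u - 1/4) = u^4 - 25*u^3/4 + 13*u^2/2 - 5*u/4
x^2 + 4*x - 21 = (x - 3)*(x + 7)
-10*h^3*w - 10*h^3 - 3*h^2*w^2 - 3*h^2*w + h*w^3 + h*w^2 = (-5*h + w)*(2*h + w)*(h*w + h)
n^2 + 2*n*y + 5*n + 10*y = (n + 5)*(n + 2*y)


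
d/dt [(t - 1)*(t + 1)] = 2*t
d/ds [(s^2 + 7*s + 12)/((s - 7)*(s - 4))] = 2*(-9*s^2 + 16*s + 164)/(s^4 - 22*s^3 + 177*s^2 - 616*s + 784)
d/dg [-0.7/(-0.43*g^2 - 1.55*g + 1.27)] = (-0.602*g - 1.085)/(0.43*g^2 + 1.55*g - 1.27)^2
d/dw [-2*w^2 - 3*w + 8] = -4*w - 3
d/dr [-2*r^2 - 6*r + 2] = -4*r - 6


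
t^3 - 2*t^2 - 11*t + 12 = (t - 4)*(t - 1)*(t + 3)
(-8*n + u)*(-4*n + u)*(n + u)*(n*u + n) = 32*n^4*u + 32*n^4 + 20*n^3*u^2 + 20*n^3*u - 11*n^2*u^3 - 11*n^2*u^2 + n*u^4 + n*u^3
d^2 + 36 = (d - 6*I)*(d + 6*I)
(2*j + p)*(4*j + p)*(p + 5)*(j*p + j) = 8*j^3*p^2 + 48*j^3*p + 40*j^3 + 6*j^2*p^3 + 36*j^2*p^2 + 30*j^2*p + j*p^4 + 6*j*p^3 + 5*j*p^2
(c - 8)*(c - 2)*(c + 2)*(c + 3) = c^4 - 5*c^3 - 28*c^2 + 20*c + 96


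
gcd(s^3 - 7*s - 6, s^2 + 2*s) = s + 2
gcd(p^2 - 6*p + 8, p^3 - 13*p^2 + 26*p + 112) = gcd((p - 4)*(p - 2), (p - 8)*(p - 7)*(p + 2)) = 1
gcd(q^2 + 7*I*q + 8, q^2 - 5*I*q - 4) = q - I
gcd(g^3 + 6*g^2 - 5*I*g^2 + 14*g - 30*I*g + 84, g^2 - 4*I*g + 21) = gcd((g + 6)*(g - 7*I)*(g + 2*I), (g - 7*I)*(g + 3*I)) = g - 7*I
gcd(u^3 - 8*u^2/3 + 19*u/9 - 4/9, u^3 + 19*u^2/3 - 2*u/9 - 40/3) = u - 4/3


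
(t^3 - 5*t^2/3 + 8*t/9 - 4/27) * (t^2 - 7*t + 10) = t^5 - 26*t^4/3 + 203*t^3/9 - 622*t^2/27 + 268*t/27 - 40/27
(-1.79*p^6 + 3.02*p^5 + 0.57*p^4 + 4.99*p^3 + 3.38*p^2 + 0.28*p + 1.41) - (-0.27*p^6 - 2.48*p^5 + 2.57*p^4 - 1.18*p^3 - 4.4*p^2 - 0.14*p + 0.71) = -1.52*p^6 + 5.5*p^5 - 2.0*p^4 + 6.17*p^3 + 7.78*p^2 + 0.42*p + 0.7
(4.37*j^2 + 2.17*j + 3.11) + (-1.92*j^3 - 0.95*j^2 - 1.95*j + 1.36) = -1.92*j^3 + 3.42*j^2 + 0.22*j + 4.47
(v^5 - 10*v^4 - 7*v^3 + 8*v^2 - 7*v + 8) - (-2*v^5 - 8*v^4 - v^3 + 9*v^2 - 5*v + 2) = 3*v^5 - 2*v^4 - 6*v^3 - v^2 - 2*v + 6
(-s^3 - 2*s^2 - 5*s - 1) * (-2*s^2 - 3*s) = 2*s^5 + 7*s^4 + 16*s^3 + 17*s^2 + 3*s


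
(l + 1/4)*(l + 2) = l^2 + 9*l/4 + 1/2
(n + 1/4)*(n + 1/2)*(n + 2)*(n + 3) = n^4 + 23*n^3/4 + 79*n^2/8 + 41*n/8 + 3/4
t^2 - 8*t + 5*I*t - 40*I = (t - 8)*(t + 5*I)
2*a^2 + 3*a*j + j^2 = (a + j)*(2*a + j)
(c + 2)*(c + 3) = c^2 + 5*c + 6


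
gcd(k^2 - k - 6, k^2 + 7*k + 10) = k + 2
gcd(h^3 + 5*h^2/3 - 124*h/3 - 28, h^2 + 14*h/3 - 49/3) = h + 7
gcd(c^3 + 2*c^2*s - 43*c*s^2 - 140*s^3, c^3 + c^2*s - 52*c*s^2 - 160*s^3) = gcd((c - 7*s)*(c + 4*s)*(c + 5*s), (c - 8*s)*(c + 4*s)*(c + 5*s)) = c^2 + 9*c*s + 20*s^2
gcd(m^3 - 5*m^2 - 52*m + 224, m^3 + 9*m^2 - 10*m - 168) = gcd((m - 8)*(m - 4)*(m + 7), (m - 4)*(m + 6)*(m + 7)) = m^2 + 3*m - 28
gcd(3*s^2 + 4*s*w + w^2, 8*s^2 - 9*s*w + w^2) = 1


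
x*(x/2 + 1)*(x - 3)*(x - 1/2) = x^4/2 - 3*x^3/4 - 11*x^2/4 + 3*x/2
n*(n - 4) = n^2 - 4*n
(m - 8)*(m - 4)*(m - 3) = m^3 - 15*m^2 + 68*m - 96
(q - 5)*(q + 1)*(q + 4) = q^3 - 21*q - 20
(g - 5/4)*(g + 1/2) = g^2 - 3*g/4 - 5/8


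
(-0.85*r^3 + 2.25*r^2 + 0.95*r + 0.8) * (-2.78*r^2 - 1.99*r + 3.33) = 2.363*r^5 - 4.5635*r^4 - 9.949*r^3 + 3.378*r^2 + 1.5715*r + 2.664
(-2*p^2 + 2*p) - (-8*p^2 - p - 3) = 6*p^2 + 3*p + 3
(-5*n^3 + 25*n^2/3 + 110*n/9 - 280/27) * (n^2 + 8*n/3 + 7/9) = -5*n^5 - 5*n^4 + 275*n^3/9 + 775*n^2/27 - 490*n/27 - 1960/243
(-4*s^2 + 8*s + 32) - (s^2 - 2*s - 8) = -5*s^2 + 10*s + 40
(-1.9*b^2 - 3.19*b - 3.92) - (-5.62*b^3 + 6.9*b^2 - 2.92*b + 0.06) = 5.62*b^3 - 8.8*b^2 - 0.27*b - 3.98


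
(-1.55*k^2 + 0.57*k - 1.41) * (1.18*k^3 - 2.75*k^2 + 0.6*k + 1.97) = -1.829*k^5 + 4.9351*k^4 - 4.1613*k^3 + 1.166*k^2 + 0.2769*k - 2.7777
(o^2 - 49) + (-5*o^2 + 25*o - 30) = -4*o^2 + 25*o - 79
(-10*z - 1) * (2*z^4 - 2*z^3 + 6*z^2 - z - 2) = -20*z^5 + 18*z^4 - 58*z^3 + 4*z^2 + 21*z + 2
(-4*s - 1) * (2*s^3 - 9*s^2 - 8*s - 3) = -8*s^4 + 34*s^3 + 41*s^2 + 20*s + 3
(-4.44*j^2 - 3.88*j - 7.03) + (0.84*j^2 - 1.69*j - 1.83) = -3.6*j^2 - 5.57*j - 8.86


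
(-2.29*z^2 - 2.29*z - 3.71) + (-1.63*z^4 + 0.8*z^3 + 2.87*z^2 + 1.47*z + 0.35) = -1.63*z^4 + 0.8*z^3 + 0.58*z^2 - 0.82*z - 3.36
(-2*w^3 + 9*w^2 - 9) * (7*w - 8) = -14*w^4 + 79*w^3 - 72*w^2 - 63*w + 72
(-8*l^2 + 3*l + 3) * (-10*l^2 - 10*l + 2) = 80*l^4 + 50*l^3 - 76*l^2 - 24*l + 6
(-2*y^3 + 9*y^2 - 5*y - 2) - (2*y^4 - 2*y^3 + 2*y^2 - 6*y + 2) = -2*y^4 + 7*y^2 + y - 4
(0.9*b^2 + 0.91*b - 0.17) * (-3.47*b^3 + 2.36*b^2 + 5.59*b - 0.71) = -3.123*b^5 - 1.0337*b^4 + 7.7685*b^3 + 4.0467*b^2 - 1.5964*b + 0.1207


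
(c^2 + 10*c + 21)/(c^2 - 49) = (c + 3)/(c - 7)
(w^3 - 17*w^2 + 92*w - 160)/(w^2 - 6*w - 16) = (w^2 - 9*w + 20)/(w + 2)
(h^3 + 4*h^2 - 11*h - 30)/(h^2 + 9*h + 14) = (h^2 + 2*h - 15)/(h + 7)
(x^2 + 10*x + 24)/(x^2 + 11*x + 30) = (x + 4)/(x + 5)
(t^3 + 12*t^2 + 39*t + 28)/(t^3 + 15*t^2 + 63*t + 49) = (t + 4)/(t + 7)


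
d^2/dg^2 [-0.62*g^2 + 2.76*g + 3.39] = -1.24000000000000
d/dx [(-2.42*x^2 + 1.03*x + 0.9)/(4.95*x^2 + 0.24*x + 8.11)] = (-5.6793*x^2 - 48.1624*x + 8.1373)/(24.5025*x^4 + 2.376*x^3 + 80.3466*x^2 + 3.8928*x + 65.7721)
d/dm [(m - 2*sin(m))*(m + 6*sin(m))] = 4*m*cos(m) + 2*m + 4*sin(m) - 12*sin(2*m)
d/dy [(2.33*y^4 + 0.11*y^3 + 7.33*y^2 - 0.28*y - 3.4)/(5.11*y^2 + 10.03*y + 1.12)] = (23.8126*y^5 + 70.6718*y^4 + 12.645*y^3 + 75.3203*y^2 + 51.1672*y + 33.7884)/(26.1121*y^4 + 102.5066*y^3 + 112.0473*y^2 + 22.4672*y + 1.2544)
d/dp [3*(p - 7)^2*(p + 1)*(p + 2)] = 12*p^3 - 99*p^2 + 54*p + 357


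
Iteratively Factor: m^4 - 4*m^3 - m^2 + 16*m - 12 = (m - 2)*(m^3 - 2*m^2 - 5*m + 6) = (m - 2)*(m + 2)*(m^2 - 4*m + 3) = (m - 2)*(m - 1)*(m + 2)*(m - 3)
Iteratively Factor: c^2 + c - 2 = (c + 2)*(c - 1)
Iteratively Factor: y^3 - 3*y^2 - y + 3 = (y - 3)*(y^2 - 1) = (y - 3)*(y - 1)*(y + 1)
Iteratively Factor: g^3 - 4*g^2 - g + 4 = (g + 1)*(g^2 - 5*g + 4) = (g - 4)*(g + 1)*(g - 1)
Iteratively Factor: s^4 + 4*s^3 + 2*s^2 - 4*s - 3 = (s + 1)*(s^3 + 3*s^2 - s - 3) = (s + 1)^2*(s^2 + 2*s - 3) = (s - 1)*(s + 1)^2*(s + 3)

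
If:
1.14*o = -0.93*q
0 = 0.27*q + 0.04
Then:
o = 0.12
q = -0.15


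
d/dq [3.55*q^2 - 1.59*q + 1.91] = 7.1*q - 1.59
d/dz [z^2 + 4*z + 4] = 2*z + 4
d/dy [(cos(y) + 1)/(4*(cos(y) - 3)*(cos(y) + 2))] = (cos(y)^2 + 2*cos(y) + 5)*sin(y)/(4*(cos(y) - 3)^2*(cos(y) + 2)^2)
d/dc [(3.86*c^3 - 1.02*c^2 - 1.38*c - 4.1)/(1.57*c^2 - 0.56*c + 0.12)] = (6.0602*c^4 - 4.3232*c^3 + 4.1274*c^2 + 12.6292*c - 2.4616)/(2.4649*c^4 - 1.7584*c^3 + 0.6904*c^2 - 0.1344*c + 0.0144)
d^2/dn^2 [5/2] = 0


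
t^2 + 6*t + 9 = (t + 3)^2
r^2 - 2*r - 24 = (r - 6)*(r + 4)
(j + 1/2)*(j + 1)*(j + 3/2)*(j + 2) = j^4 + 5*j^3 + 35*j^2/4 + 25*j/4 + 3/2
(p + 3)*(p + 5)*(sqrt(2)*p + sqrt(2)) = sqrt(2)*p^3 + 9*sqrt(2)*p^2 + 23*sqrt(2)*p + 15*sqrt(2)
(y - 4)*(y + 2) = y^2 - 2*y - 8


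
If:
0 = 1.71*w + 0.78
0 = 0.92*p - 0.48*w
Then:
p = -0.24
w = -0.46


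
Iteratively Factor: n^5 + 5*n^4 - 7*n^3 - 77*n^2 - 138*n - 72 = (n + 3)*(n^4 + 2*n^3 - 13*n^2 - 38*n - 24) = (n - 4)*(n + 3)*(n^3 + 6*n^2 + 11*n + 6) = (n - 4)*(n + 3)^2*(n^2 + 3*n + 2) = (n - 4)*(n + 2)*(n + 3)^2*(n + 1)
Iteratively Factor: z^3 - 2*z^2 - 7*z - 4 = (z + 1)*(z^2 - 3*z - 4) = (z + 1)^2*(z - 4)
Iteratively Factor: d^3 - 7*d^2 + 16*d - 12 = (d - 3)*(d^2 - 4*d + 4) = (d - 3)*(d - 2)*(d - 2)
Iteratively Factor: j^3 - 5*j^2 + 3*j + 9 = (j - 3)*(j^2 - 2*j - 3) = (j - 3)*(j + 1)*(j - 3)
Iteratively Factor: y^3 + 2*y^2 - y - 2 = (y + 1)*(y^2 + y - 2) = (y + 1)*(y + 2)*(y - 1)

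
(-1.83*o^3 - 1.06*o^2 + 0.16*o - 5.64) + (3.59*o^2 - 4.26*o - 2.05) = -1.83*o^3 + 2.53*o^2 - 4.1*o - 7.69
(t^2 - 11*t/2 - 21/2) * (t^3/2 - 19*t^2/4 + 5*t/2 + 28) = t^5/2 - 15*t^4/2 + 187*t^3/8 + 513*t^2/8 - 721*t/4 - 294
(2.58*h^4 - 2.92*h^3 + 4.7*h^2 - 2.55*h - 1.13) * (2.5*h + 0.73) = 6.45*h^5 - 5.4166*h^4 + 9.6184*h^3 - 2.944*h^2 - 4.6865*h - 0.8249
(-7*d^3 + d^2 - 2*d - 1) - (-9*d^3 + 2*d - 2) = 2*d^3 + d^2 - 4*d + 1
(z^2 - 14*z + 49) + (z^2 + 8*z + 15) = 2*z^2 - 6*z + 64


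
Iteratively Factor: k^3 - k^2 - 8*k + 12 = (k + 3)*(k^2 - 4*k + 4) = (k - 2)*(k + 3)*(k - 2)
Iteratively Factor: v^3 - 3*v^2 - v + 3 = (v - 1)*(v^2 - 2*v - 3) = (v - 1)*(v + 1)*(v - 3)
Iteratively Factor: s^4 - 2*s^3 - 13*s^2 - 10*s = (s + 1)*(s^3 - 3*s^2 - 10*s) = (s - 5)*(s + 1)*(s^2 + 2*s) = (s - 5)*(s + 1)*(s + 2)*(s)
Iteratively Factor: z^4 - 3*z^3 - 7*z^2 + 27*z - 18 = (z - 3)*(z^3 - 7*z + 6) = (z - 3)*(z + 3)*(z^2 - 3*z + 2) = (z - 3)*(z - 2)*(z + 3)*(z - 1)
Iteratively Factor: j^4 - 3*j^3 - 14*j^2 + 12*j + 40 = (j - 2)*(j^3 - j^2 - 16*j - 20) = (j - 2)*(j + 2)*(j^2 - 3*j - 10) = (j - 2)*(j + 2)^2*(j - 5)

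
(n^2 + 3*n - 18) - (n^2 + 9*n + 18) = -6*n - 36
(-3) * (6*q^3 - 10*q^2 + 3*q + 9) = -18*q^3 + 30*q^2 - 9*q - 27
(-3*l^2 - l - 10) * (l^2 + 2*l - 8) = -3*l^4 - 7*l^3 + 12*l^2 - 12*l + 80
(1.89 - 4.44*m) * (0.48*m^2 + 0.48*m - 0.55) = -2.1312*m^3 - 1.224*m^2 + 3.3492*m - 1.0395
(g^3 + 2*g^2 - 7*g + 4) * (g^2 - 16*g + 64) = g^5 - 14*g^4 + 25*g^3 + 244*g^2 - 512*g + 256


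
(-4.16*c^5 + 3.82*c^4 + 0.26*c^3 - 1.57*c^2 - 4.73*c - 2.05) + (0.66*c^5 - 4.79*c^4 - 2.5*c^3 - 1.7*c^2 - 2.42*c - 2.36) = -3.5*c^5 - 0.97*c^4 - 2.24*c^3 - 3.27*c^2 - 7.15*c - 4.41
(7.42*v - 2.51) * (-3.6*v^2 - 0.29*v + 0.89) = -26.712*v^3 + 6.8842*v^2 + 7.3317*v - 2.2339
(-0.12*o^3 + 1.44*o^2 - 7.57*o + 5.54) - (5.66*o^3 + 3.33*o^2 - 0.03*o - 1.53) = -5.78*o^3 - 1.89*o^2 - 7.54*o + 7.07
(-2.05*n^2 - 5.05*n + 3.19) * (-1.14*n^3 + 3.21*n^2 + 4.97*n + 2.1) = 2.337*n^5 - 0.8235*n^4 - 30.0356*n^3 - 19.1636*n^2 + 5.2493*n + 6.699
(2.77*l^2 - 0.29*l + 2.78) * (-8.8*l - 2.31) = -24.376*l^3 - 3.8467*l^2 - 23.7941*l - 6.4218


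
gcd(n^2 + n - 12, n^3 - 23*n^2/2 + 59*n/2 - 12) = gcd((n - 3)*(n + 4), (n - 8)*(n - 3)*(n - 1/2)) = n - 3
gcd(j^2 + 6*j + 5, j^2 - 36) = 1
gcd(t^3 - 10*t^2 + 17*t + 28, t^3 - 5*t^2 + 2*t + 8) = t^2 - 3*t - 4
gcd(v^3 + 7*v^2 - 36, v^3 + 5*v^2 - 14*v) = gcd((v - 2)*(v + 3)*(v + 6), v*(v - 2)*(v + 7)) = v - 2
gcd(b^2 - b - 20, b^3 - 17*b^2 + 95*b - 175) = b - 5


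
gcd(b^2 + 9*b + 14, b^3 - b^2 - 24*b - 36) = b + 2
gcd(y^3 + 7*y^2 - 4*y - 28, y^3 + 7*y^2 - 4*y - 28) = y^3 + 7*y^2 - 4*y - 28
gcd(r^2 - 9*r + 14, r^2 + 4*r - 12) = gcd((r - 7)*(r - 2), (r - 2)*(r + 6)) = r - 2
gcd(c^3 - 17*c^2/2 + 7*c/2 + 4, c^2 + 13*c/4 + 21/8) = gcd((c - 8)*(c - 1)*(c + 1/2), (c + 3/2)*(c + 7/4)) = 1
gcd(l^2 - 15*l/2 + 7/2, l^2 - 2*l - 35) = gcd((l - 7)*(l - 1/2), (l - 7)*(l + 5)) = l - 7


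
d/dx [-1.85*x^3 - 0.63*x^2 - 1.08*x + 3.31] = -5.55*x^2 - 1.26*x - 1.08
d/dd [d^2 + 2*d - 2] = 2*d + 2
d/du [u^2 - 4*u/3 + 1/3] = 2*u - 4/3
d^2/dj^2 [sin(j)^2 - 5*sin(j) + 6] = 5*sin(j) + 2*cos(2*j)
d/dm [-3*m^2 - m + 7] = -6*m - 1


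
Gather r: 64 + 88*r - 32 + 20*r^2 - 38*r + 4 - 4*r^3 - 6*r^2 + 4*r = -4*r^3 + 14*r^2 + 54*r + 36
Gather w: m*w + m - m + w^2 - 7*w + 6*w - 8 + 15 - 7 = w^2 + w*(m - 1)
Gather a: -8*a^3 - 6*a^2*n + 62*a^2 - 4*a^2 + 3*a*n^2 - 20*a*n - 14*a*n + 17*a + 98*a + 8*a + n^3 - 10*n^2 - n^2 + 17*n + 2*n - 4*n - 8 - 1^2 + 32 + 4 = -8*a^3 + a^2*(58 - 6*n) + a*(3*n^2 - 34*n + 123) + n^3 - 11*n^2 + 15*n + 27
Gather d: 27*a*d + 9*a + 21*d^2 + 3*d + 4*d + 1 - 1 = 9*a + 21*d^2 + d*(27*a + 7)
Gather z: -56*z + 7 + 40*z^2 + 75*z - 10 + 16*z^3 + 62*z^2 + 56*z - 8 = 16*z^3 + 102*z^2 + 75*z - 11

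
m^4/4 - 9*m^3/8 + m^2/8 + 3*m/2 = m*(m/4 + 1/4)*(m - 4)*(m - 3/2)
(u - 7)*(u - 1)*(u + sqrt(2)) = u^3 - 8*u^2 + sqrt(2)*u^2 - 8*sqrt(2)*u + 7*u + 7*sqrt(2)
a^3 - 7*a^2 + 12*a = a*(a - 4)*(a - 3)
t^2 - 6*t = t*(t - 6)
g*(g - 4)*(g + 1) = g^3 - 3*g^2 - 4*g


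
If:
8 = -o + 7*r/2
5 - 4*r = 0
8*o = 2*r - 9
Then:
No Solution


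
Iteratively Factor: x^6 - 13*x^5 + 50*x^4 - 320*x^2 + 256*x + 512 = (x + 1)*(x^5 - 14*x^4 + 64*x^3 - 64*x^2 - 256*x + 512) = (x - 4)*(x + 1)*(x^4 - 10*x^3 + 24*x^2 + 32*x - 128) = (x - 4)*(x + 1)*(x + 2)*(x^3 - 12*x^2 + 48*x - 64) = (x - 4)^2*(x + 1)*(x + 2)*(x^2 - 8*x + 16) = (x - 4)^3*(x + 1)*(x + 2)*(x - 4)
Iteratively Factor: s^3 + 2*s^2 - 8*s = (s - 2)*(s^2 + 4*s) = s*(s - 2)*(s + 4)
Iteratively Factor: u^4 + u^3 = (u)*(u^3 + u^2) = u^2*(u^2 + u) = u^3*(u + 1)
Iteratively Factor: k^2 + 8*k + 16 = (k + 4)*(k + 4)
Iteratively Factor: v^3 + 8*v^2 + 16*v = (v + 4)*(v^2 + 4*v) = (v + 4)^2*(v)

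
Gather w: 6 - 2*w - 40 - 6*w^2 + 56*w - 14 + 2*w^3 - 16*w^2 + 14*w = 2*w^3 - 22*w^2 + 68*w - 48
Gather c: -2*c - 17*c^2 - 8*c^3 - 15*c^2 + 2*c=-8*c^3 - 32*c^2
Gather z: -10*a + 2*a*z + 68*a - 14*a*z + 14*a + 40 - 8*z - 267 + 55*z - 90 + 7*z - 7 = 72*a + z*(54 - 12*a) - 324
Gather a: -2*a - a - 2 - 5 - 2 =-3*a - 9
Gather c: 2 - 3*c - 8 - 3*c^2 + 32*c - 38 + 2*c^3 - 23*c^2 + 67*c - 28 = 2*c^3 - 26*c^2 + 96*c - 72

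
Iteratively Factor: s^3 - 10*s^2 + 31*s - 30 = (s - 5)*(s^2 - 5*s + 6) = (s - 5)*(s - 2)*(s - 3)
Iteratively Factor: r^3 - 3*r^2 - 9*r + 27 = (r - 3)*(r^2 - 9) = (r - 3)*(r + 3)*(r - 3)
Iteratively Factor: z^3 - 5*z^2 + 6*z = (z - 3)*(z^2 - 2*z) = (z - 3)*(z - 2)*(z)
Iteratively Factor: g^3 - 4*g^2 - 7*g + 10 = (g - 5)*(g^2 + g - 2) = (g - 5)*(g - 1)*(g + 2)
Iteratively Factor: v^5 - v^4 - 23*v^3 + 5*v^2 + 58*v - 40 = (v - 1)*(v^4 - 23*v^2 - 18*v + 40) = (v - 1)*(v + 4)*(v^3 - 4*v^2 - 7*v + 10) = (v - 1)*(v + 2)*(v + 4)*(v^2 - 6*v + 5) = (v - 1)^2*(v + 2)*(v + 4)*(v - 5)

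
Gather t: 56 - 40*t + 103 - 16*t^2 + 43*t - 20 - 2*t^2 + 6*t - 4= -18*t^2 + 9*t + 135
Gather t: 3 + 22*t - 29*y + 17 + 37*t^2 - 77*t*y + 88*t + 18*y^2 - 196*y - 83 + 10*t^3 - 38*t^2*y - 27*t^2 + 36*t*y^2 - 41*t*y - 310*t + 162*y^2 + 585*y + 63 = 10*t^3 + t^2*(10 - 38*y) + t*(36*y^2 - 118*y - 200) + 180*y^2 + 360*y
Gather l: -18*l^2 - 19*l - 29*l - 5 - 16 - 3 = -18*l^2 - 48*l - 24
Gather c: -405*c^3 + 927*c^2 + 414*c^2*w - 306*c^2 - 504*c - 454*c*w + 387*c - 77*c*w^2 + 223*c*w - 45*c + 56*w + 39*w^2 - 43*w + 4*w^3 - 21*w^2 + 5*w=-405*c^3 + c^2*(414*w + 621) + c*(-77*w^2 - 231*w - 162) + 4*w^3 + 18*w^2 + 18*w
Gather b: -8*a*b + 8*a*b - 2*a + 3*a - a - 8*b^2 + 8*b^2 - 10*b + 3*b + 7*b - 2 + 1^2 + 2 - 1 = 0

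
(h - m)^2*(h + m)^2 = h^4 - 2*h^2*m^2 + m^4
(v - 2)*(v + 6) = v^2 + 4*v - 12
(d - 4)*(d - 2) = d^2 - 6*d + 8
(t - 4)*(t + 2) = t^2 - 2*t - 8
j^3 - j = j*(j - 1)*(j + 1)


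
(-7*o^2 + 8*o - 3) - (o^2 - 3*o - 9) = -8*o^2 + 11*o + 6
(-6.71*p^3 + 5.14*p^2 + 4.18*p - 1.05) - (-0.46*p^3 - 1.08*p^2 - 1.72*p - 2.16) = -6.25*p^3 + 6.22*p^2 + 5.9*p + 1.11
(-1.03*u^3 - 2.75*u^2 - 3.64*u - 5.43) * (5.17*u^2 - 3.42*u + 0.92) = -5.3251*u^5 - 10.6949*u^4 - 10.3614*u^3 - 18.1543*u^2 + 15.2218*u - 4.9956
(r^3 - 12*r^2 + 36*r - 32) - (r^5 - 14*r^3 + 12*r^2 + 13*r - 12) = -r^5 + 15*r^3 - 24*r^2 + 23*r - 20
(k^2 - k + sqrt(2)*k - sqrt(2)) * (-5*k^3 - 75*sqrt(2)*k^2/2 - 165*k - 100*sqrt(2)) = -5*k^5 - 85*sqrt(2)*k^4/2 + 5*k^4 - 240*k^3 + 85*sqrt(2)*k^3/2 - 265*sqrt(2)*k^2 + 240*k^2 - 200*k + 265*sqrt(2)*k + 200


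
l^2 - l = l*(l - 1)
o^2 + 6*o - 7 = (o - 1)*(o + 7)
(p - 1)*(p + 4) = p^2 + 3*p - 4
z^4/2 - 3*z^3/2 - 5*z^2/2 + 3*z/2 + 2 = (z/2 + 1/2)*(z - 4)*(z - 1)*(z + 1)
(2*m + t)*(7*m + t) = 14*m^2 + 9*m*t + t^2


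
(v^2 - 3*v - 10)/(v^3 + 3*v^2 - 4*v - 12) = (v - 5)/(v^2 + v - 6)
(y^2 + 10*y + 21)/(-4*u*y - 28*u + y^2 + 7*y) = (y + 3)/(-4*u + y)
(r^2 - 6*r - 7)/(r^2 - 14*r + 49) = (r + 1)/(r - 7)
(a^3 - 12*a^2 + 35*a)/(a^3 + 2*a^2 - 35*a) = (a - 7)/(a + 7)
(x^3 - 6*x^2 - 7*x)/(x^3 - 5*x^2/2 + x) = 2*(x^2 - 6*x - 7)/(2*x^2 - 5*x + 2)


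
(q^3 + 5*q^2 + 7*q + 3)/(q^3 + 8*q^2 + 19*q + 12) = (q + 1)/(q + 4)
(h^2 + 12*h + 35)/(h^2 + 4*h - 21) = (h + 5)/(h - 3)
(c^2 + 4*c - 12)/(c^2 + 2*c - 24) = (c - 2)/(c - 4)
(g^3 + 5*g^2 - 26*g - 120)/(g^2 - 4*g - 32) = (g^2 + g - 30)/(g - 8)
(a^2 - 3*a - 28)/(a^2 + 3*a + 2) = (a^2 - 3*a - 28)/(a^2 + 3*a + 2)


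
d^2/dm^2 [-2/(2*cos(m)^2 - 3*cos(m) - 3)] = 2*(-16*sin(m)^4 + 41*sin(m)^2 - 27*cos(m)/2 + 9*cos(3*m)/2 + 5)/(2*sin(m)^2 + 3*cos(m) + 1)^3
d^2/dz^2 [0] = 0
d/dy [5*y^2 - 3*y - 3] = 10*y - 3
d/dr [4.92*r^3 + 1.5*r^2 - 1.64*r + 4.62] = 14.76*r^2 + 3.0*r - 1.64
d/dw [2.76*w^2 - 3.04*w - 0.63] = 5.52*w - 3.04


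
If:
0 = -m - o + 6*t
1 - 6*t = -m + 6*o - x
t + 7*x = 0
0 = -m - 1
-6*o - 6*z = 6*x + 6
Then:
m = -1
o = 43/295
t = -42/295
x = 6/295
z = -344/295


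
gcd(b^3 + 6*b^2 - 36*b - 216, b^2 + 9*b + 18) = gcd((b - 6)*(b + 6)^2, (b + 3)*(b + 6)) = b + 6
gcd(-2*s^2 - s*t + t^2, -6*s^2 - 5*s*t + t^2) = s + t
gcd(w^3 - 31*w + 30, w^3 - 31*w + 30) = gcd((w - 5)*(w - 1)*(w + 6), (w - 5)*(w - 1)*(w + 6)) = w^3 - 31*w + 30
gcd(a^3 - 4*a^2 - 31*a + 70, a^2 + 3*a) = 1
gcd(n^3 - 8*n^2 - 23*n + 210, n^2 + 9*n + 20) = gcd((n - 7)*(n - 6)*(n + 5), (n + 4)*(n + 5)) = n + 5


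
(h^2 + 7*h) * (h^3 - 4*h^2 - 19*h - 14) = h^5 + 3*h^4 - 47*h^3 - 147*h^2 - 98*h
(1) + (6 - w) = 7 - w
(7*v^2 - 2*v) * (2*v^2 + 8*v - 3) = 14*v^4 + 52*v^3 - 37*v^2 + 6*v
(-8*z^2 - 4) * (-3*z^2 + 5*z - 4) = 24*z^4 - 40*z^3 + 44*z^2 - 20*z + 16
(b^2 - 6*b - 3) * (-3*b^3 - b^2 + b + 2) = -3*b^5 + 17*b^4 + 16*b^3 - b^2 - 15*b - 6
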